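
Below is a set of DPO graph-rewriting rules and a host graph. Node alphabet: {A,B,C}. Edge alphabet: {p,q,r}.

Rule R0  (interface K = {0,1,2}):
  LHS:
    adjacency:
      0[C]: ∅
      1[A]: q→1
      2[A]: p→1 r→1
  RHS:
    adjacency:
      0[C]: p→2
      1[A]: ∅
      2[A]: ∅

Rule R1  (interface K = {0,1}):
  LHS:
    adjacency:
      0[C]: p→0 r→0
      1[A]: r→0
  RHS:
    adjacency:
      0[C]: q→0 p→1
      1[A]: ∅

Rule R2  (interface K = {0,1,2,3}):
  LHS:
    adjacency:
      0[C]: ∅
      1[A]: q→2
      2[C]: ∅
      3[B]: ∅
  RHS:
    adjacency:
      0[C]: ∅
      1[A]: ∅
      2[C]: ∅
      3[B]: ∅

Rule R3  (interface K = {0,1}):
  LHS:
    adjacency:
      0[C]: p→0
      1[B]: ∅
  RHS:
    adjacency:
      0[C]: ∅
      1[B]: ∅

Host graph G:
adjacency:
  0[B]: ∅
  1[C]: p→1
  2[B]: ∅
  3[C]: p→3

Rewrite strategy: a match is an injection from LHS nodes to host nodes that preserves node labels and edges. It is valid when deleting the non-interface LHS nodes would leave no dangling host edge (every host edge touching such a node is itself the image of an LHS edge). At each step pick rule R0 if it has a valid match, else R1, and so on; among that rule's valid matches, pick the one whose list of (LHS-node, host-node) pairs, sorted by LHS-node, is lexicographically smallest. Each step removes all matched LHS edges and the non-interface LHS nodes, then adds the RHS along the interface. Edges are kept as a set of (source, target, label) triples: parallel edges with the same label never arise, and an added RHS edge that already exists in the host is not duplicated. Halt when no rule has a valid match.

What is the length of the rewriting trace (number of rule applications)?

initial: |V|=4 |E|=2  E = 1-p->1 3-p->3
step 1: apply R3 at {0↦1, 1↦0}  → |V|=4 |E|=1  E = 3-p->3
step 2: apply R3 at {0↦3, 1↦0}  → |V|=4 |E|=0  E = ∅
halt: no rule applies after step 2

Answer: 2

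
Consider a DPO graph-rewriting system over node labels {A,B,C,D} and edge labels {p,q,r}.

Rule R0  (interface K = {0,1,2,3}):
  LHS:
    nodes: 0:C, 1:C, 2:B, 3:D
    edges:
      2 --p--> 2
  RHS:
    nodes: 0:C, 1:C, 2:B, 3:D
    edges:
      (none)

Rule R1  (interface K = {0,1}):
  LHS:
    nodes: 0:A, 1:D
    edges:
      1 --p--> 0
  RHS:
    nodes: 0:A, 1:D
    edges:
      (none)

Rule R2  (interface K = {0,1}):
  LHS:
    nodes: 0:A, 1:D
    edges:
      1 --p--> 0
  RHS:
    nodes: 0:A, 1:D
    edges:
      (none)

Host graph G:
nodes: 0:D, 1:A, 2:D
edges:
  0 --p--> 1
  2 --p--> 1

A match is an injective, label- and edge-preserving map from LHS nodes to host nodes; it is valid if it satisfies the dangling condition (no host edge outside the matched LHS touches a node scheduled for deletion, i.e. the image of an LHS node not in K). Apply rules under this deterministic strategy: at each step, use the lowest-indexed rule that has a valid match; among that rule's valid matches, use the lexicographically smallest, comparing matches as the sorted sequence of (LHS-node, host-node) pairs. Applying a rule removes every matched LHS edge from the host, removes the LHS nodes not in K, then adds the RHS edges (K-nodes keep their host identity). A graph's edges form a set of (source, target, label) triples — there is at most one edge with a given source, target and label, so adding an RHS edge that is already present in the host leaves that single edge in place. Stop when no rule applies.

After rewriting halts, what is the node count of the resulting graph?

initial: |V|=3 |E|=2  E = 0-p->1 2-p->1
step 1: apply R1 at {0↦1, 1↦0}  → |V|=3 |E|=1  E = 2-p->1
step 2: apply R1 at {0↦1, 1↦2}  → |V|=3 |E|=0  E = ∅
normal form: no rule applies after step 2
NF nodes: {0:D, 1:A, 2:D}

Answer: 3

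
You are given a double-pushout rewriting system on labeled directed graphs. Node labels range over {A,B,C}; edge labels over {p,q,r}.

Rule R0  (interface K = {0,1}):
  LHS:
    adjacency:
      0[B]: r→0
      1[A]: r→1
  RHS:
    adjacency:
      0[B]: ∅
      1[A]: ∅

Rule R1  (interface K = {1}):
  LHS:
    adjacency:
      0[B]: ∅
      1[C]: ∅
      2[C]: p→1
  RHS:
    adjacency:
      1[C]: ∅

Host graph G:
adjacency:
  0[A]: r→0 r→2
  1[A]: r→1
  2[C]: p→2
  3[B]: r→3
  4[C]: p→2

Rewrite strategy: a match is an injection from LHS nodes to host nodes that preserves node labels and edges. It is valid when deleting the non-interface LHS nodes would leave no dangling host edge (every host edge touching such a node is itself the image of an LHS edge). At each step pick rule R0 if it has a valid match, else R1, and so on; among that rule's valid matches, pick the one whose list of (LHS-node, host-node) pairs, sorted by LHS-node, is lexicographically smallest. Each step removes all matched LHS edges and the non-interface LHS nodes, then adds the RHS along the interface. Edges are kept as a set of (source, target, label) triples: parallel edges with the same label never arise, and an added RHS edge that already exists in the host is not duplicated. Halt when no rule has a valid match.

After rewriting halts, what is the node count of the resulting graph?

Answer: 3

Rewrite trace:
start.  V:5 E:6  edges: 0-r->0 0-r->2 1-r->1 2-p->2 3-r->3 4-p->2
1. fire R0 via {0↦3, 1↦0}  →  V:5 E:4  edges: 0-r->2 1-r->1 2-p->2 4-p->2
2. fire R1 via {0↦3, 1↦2, 2↦4}  →  V:3 E:3  edges: 0-r->2 1-r->1 2-p->2
final graph: no rule applies after step 2
NF nodes: {0:A, 1:A, 2:C}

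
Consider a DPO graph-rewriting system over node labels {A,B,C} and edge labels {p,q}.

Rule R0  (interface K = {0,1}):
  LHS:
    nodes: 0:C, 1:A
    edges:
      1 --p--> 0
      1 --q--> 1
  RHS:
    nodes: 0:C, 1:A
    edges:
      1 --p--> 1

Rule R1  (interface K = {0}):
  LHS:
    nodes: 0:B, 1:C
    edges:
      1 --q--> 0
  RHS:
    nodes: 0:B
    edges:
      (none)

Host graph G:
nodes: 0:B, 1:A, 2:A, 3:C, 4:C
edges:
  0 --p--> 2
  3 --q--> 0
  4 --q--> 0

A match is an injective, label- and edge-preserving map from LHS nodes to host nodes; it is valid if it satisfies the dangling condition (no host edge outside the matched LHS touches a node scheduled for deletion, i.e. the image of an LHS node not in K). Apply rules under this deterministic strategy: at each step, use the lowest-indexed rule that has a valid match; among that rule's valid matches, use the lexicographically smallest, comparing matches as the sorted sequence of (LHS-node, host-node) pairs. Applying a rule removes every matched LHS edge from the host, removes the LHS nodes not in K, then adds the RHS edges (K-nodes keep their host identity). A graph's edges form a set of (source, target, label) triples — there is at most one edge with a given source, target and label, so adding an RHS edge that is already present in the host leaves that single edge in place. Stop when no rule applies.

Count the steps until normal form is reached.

Answer: 2

Derivation:
initial: |V|=5 |E|=3  E = 0-p->2 3-q->0 4-q->0
step 1: apply R1 at {0↦0, 1↦3}  → |V|=4 |E|=2  E = 0-p->2 4-q->0
step 2: apply R1 at {0↦0, 1↦4}  → |V|=3 |E|=1  E = 0-p->2
halt: no rule applies after step 2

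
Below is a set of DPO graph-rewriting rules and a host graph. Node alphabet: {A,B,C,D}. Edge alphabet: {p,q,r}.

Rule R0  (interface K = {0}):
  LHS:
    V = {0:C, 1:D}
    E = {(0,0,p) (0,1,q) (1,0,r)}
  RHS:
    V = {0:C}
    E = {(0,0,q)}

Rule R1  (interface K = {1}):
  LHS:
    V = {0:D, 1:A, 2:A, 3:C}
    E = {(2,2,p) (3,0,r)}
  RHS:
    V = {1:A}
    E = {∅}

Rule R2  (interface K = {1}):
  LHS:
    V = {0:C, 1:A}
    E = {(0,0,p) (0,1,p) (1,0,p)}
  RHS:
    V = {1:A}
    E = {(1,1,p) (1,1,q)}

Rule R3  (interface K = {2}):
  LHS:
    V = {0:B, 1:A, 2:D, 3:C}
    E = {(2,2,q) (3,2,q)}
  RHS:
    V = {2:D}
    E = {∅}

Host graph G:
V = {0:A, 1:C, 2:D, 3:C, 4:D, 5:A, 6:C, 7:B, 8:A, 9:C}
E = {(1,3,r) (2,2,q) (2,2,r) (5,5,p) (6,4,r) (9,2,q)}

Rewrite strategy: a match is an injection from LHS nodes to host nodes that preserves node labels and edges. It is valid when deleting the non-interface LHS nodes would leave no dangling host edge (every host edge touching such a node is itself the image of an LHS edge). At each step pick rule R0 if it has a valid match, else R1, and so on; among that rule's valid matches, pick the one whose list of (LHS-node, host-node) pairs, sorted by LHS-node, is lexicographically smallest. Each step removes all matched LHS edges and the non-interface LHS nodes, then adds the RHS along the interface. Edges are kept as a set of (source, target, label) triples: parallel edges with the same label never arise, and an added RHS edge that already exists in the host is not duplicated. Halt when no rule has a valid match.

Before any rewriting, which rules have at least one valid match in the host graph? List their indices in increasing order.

R0: no valid match — LHS pattern not found
R1: 2 valid matches — {0↦4, 1↦0, 2↦5, 3↦6}, {0↦4, 1↦8, 2↦5, 3↦6}
R2: no valid match — LHS pattern not found
R3: 2 valid matches — {0↦7, 1↦0, 2↦2, 3↦9}, {0↦7, 1↦8, 2↦2, 3↦9}

Answer: [R1,R3]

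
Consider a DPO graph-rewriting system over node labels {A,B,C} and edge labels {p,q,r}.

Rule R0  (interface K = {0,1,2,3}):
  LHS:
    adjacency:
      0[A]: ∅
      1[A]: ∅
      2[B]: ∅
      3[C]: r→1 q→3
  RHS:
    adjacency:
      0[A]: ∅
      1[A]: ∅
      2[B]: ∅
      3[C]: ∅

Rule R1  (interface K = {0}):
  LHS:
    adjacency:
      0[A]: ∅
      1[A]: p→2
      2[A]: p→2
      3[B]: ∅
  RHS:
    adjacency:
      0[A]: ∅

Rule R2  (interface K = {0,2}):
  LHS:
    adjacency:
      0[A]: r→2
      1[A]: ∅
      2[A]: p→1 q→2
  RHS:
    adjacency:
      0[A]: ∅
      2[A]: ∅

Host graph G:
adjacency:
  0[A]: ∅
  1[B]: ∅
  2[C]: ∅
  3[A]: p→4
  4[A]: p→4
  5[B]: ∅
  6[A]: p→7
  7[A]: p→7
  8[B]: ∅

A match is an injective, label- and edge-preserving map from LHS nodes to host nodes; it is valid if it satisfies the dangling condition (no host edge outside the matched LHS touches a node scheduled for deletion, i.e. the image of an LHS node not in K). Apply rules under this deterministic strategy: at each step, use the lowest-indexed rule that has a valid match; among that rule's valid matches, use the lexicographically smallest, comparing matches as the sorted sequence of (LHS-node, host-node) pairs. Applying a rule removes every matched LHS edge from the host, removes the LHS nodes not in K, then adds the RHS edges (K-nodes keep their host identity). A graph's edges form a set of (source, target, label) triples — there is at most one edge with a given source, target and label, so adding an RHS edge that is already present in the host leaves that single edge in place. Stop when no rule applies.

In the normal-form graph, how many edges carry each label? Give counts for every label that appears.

Answer: (no edges)

Derivation:
[0] host  ⇒  9 nodes, 4 edges  {3-p->4 4-p->4 6-p->7 7-p->7}
[1] R1 @ {0↦0, 1↦3, 2↦4, 3↦1}  ⇒  6 nodes, 2 edges  {6-p->7 7-p->7}
[2] R1 @ {0↦0, 1↦6, 2↦7, 3↦5}  ⇒  3 nodes, 0 edges  {∅}
final graph: no rule applies after step 2
NF edges: []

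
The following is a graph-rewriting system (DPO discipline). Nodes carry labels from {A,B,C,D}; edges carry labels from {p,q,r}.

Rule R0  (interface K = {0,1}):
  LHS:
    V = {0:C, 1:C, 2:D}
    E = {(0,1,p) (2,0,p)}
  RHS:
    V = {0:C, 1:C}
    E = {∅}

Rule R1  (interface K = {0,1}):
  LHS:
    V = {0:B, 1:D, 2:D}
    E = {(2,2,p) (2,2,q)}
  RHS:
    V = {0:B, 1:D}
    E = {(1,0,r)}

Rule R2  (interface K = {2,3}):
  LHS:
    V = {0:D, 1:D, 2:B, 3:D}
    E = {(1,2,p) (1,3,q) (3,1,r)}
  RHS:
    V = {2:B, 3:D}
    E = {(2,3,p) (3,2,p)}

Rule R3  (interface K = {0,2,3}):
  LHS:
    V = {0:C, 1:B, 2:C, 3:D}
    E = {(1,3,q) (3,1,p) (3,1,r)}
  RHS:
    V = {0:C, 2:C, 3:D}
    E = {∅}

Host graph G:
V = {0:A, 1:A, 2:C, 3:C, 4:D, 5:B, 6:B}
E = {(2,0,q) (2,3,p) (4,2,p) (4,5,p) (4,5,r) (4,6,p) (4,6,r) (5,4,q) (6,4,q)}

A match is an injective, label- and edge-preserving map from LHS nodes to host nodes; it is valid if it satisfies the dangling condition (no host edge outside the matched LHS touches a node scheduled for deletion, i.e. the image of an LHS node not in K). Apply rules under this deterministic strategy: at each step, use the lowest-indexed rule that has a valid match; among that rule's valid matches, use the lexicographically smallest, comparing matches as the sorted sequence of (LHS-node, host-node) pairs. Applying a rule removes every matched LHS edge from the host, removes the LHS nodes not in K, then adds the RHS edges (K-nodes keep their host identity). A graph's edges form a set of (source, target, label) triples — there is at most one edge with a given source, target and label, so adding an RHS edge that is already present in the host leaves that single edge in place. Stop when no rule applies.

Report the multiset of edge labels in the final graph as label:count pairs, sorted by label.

[0] host  ⇒  7 nodes, 9 edges  {2-q->0 2-p->3 4-p->2 4-p->5 4-r->5 4-p->6 4-r->6 5-q->4 6-q->4}
[1] R3 @ {0↦2, 1↦5, 2↦3, 3↦4}  ⇒  6 nodes, 6 edges  {2-q->0 2-p->3 4-p->2 4-p->6 4-r->6 6-q->4}
[2] R3 @ {0↦2, 1↦6, 2↦3, 3↦4}  ⇒  5 nodes, 3 edges  {2-q->0 2-p->3 4-p->2}
[3] R0 @ {0↦2, 1↦3, 2↦4}  ⇒  4 nodes, 1 edges  {2-q->0}
normal form: no rule applies after step 3
NF edges: [(2, 0, 'q')]

Answer: q:1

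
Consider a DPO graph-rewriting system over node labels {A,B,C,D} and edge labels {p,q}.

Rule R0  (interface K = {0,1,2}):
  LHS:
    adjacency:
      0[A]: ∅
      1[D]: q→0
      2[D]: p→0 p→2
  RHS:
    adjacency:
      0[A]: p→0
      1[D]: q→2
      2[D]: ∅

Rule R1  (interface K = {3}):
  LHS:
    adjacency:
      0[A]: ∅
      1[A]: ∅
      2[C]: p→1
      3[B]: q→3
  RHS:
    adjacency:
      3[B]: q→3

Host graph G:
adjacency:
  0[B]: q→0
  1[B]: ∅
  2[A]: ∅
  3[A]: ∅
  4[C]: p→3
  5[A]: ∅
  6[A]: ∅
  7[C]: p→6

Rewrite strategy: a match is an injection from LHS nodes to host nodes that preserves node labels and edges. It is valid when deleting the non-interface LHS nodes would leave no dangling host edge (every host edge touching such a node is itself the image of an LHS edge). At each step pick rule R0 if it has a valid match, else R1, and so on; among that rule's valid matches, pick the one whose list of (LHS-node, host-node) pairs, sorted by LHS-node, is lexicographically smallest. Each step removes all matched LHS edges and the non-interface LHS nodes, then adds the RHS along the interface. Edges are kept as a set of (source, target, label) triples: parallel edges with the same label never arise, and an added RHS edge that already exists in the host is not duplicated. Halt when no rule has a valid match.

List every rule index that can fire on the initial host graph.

R0: no valid match — LHS pattern not found
R1: 4 valid matches — {0↦2, 1↦3, 2↦4, 3↦0}, {0↦2, 1↦6, 2↦7, 3↦0}, {0↦5, 1↦3, 2↦4, 3↦0} (+1 more)

Answer: [R1]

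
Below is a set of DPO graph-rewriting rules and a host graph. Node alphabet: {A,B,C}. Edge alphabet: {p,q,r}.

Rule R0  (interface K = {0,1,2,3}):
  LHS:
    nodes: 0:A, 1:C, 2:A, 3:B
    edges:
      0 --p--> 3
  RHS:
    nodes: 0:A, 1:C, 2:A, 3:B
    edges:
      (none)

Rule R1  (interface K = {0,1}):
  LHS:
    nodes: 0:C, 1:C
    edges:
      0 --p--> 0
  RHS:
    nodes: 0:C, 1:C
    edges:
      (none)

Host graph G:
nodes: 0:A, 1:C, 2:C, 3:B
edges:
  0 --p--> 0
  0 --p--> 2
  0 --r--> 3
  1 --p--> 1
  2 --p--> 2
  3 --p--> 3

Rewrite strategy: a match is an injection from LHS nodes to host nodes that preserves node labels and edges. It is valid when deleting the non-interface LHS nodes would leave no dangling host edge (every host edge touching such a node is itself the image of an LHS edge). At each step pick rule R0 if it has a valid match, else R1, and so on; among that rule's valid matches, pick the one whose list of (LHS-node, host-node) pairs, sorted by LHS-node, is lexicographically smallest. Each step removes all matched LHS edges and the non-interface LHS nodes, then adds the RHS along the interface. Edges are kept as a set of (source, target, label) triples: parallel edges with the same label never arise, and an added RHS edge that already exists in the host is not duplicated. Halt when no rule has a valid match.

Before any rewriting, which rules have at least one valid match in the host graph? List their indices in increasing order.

R0: no valid match — LHS pattern not found
R1: 2 valid matches — {0↦1, 1↦2}, {0↦2, 1↦1}

Answer: [R1]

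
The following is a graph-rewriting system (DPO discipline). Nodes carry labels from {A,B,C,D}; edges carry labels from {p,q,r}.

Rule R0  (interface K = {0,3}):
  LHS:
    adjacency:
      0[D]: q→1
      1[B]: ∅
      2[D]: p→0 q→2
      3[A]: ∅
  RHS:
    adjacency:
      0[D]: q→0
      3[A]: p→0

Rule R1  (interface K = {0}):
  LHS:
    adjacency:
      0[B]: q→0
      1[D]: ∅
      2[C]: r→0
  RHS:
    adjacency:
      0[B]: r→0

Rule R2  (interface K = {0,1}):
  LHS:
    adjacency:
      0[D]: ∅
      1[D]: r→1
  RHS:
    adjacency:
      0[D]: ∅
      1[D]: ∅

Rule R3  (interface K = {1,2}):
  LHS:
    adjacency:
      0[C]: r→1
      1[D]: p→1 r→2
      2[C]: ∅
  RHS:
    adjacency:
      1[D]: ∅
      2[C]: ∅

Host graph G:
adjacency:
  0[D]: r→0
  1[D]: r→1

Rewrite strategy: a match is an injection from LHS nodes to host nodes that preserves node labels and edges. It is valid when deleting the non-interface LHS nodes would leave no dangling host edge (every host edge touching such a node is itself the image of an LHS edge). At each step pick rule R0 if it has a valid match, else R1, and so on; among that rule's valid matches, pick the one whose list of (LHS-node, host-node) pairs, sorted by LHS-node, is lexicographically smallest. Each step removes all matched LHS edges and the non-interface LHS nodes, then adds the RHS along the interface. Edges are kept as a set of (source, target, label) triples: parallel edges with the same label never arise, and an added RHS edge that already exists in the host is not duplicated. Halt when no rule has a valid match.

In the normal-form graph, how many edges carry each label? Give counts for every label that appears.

[0] host  ⇒  2 nodes, 2 edges  {0-r->0 1-r->1}
[1] R2 @ {0↦0, 1↦1}  ⇒  2 nodes, 1 edges  {0-r->0}
[2] R2 @ {0↦1, 1↦0}  ⇒  2 nodes, 0 edges  {∅}
normal form: no rule applies after step 2
NF edges: []

Answer: (no edges)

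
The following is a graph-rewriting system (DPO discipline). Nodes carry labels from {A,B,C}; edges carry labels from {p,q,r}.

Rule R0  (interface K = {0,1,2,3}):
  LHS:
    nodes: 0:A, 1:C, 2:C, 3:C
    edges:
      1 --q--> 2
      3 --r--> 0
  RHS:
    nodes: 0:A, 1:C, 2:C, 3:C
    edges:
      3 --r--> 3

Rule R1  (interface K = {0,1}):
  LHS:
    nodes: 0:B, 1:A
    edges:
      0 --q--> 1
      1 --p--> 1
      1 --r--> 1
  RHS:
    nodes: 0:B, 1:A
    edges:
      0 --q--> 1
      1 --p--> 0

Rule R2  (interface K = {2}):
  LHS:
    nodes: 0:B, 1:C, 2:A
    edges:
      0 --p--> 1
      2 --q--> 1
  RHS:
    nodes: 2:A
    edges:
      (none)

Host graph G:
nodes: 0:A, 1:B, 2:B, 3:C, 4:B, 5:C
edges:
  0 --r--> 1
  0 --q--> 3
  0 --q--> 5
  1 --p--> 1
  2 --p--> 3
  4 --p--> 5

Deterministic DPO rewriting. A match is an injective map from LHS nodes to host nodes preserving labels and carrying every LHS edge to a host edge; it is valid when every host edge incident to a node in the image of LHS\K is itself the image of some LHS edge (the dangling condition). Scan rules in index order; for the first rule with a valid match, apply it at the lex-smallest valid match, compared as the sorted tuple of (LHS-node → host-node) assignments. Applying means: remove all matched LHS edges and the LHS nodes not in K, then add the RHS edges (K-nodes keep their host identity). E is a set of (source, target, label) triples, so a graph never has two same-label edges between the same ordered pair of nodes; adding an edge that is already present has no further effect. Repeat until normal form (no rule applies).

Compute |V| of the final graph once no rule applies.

[0] host  ⇒  6 nodes, 6 edges  {0-r->1 0-q->3 0-q->5 1-p->1 2-p->3 4-p->5}
[1] R2 @ {0↦2, 1↦3, 2↦0}  ⇒  4 nodes, 4 edges  {0-r->1 0-q->5 1-p->1 4-p->5}
[2] R2 @ {0↦4, 1↦5, 2↦0}  ⇒  2 nodes, 2 edges  {0-r->1 1-p->1}
normal form: no rule applies after step 2
NF nodes: {0:A, 1:B}

Answer: 2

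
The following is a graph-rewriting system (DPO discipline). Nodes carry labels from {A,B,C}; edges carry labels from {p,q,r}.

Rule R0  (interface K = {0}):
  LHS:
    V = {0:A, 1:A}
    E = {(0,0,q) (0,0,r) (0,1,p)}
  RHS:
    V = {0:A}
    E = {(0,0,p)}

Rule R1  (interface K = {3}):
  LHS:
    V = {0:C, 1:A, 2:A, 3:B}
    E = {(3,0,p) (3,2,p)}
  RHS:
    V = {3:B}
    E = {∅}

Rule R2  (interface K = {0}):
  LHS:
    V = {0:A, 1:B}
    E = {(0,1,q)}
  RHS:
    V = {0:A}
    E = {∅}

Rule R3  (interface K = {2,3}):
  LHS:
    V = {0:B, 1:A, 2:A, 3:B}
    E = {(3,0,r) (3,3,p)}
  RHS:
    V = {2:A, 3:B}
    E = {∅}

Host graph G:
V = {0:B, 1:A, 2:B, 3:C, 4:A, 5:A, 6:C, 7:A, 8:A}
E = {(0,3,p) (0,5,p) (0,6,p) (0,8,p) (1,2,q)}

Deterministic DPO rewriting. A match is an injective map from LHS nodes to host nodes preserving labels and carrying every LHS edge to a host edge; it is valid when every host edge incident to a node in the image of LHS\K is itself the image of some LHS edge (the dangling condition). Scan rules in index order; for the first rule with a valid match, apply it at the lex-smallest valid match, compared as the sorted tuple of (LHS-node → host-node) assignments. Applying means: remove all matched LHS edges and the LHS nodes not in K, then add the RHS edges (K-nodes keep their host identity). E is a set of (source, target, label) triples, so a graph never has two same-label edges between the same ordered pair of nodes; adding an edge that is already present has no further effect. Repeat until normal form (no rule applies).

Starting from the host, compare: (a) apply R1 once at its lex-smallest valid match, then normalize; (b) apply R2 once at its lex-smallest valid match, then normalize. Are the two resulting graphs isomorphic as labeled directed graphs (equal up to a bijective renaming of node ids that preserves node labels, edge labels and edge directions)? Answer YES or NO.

branch R1-first: apply at {0↦3, 1↦4, 2↦5, 3↦0} → |E|=3, then 2 more step(s) → NF |V|=2 |E|=0 V={0:B, 1:A} E=∅
branch R2-first: apply at {0↦1, 1↦2} → |E|=4, then 2 more step(s) → NF |V|=2 |E|=0 V={0:B, 7:A} E=∅
graphs isomorphic (equal up to label-preserving node renaming)

Answer: YES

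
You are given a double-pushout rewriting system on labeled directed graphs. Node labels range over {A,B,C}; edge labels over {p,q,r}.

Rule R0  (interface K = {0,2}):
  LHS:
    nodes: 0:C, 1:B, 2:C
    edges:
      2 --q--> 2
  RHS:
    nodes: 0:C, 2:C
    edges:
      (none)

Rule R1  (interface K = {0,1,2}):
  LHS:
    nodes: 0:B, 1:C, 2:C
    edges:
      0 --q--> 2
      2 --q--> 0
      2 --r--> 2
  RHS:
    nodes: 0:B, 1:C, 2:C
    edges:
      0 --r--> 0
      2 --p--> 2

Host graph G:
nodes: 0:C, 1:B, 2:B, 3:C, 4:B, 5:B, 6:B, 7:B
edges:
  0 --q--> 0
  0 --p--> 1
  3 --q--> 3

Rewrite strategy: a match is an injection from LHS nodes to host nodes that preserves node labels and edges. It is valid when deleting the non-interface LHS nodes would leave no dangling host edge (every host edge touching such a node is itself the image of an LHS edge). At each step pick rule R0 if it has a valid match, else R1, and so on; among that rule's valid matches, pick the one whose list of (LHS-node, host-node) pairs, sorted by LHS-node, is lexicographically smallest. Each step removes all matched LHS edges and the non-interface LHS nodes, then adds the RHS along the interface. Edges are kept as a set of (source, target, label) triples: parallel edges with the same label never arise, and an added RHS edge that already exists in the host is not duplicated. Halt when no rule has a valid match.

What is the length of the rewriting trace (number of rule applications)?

start.  V:8 E:3  edges: 0-q->0 0-p->1 3-q->3
1. fire R0 via {0↦0, 1↦2, 2↦3}  →  V:7 E:2  edges: 0-q->0 0-p->1
2. fire R0 via {0↦3, 1↦4, 2↦0}  →  V:6 E:1  edges: 0-p->1
halt: no rule applies after step 2

Answer: 2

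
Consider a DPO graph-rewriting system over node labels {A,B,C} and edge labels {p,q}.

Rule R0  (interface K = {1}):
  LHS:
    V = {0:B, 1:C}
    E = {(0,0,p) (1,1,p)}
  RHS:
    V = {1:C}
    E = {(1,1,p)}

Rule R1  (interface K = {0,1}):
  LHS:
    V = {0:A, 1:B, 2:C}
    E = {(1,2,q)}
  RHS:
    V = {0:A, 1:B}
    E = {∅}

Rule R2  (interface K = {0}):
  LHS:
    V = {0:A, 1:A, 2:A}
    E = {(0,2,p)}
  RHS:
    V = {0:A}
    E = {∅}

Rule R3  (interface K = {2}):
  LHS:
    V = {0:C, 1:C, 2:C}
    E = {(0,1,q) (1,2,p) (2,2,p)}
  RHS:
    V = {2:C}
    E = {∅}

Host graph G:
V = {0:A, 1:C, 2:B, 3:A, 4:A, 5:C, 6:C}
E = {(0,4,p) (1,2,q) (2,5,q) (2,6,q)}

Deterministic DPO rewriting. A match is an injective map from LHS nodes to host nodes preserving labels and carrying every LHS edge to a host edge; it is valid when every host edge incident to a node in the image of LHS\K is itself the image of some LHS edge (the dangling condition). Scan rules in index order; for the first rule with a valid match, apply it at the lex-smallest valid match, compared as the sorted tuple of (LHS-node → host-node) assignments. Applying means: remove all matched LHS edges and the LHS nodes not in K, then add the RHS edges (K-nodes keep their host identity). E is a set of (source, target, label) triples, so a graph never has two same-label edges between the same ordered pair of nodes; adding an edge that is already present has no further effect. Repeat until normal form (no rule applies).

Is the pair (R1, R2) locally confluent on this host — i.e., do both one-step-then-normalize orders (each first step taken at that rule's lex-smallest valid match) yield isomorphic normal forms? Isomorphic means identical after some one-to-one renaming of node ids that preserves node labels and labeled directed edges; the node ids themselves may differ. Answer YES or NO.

branch R1-first: apply at {0↦0, 1↦2, 2↦5} → |E|=3, then 2 more step(s) → NF |V|=3 |E|=1 V={0:A, 1:C, 2:B} E=1-q->2
branch R2-first: apply at {0↦0, 1↦3, 2↦4} → |E|=3, then 2 more step(s) → NF |V|=3 |E|=1 V={0:A, 1:C, 2:B} E=1-q->2
graphs isomorphic (equal up to label-preserving node renaming)

Answer: YES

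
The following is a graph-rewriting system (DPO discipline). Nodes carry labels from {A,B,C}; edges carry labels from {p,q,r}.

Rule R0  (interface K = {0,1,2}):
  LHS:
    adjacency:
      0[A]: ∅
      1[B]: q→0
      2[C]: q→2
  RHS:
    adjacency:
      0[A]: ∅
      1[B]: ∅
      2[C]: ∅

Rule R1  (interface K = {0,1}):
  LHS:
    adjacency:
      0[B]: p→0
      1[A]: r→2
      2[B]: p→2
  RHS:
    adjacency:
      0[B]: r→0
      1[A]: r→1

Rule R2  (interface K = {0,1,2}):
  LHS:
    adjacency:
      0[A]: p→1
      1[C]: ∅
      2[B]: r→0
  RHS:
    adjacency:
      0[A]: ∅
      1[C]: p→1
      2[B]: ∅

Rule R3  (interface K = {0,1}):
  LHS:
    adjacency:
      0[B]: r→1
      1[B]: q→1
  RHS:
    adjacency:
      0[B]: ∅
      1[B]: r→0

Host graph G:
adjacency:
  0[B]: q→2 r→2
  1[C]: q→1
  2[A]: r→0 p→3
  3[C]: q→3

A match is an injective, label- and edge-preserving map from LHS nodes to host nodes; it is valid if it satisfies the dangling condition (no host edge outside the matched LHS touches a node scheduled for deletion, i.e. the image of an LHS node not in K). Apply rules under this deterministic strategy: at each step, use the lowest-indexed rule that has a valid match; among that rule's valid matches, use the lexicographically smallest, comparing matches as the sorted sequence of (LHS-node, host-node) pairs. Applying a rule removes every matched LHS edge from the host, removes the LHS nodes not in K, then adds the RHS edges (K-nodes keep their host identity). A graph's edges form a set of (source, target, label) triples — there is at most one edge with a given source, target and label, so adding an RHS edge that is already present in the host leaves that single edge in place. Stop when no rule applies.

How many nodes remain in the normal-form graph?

Answer: 4

Derivation:
initial: |V|=4 |E|=6  E = 0-q->2 0-r->2 1-q->1 2-r->0 2-p->3 3-q->3
step 1: apply R0 at {0↦2, 1↦0, 2↦1}  → |V|=4 |E|=4  E = 0-r->2 2-r->0 2-p->3 3-q->3
step 2: apply R2 at {0↦2, 1↦3, 2↦0}  → |V|=4 |E|=3  E = 2-r->0 3-p->3 3-q->3
normal form: no rule applies after step 2
NF nodes: {0:B, 1:C, 2:A, 3:C}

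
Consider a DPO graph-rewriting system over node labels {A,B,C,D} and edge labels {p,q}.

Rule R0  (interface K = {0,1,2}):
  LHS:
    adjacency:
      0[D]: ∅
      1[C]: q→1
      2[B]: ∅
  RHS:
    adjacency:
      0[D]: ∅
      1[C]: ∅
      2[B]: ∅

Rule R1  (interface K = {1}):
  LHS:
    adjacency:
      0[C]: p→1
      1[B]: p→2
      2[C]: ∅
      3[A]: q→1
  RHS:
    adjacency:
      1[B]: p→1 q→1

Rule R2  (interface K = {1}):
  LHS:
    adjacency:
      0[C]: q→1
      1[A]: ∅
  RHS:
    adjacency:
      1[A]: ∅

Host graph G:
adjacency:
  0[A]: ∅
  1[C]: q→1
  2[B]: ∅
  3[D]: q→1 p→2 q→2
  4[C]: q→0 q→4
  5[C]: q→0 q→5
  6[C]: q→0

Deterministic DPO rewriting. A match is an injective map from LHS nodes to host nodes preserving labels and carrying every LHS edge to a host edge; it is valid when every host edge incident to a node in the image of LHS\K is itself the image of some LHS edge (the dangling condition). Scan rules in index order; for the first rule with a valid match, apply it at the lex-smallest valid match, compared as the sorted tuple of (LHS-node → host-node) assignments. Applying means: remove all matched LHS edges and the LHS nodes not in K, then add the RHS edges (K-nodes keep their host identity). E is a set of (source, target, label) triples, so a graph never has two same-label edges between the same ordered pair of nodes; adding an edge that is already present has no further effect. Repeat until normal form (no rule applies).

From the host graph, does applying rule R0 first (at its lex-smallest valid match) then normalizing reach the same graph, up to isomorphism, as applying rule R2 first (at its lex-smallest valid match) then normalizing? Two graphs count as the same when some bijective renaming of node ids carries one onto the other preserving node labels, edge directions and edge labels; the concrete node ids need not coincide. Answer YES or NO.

Answer: YES

Rewrite trace:
branch R0-first: apply at {0↦3, 1↦1, 2↦2} → |E|=8, then 5 more step(s) → NF |V|=4 |E|=3 V={0:A, 1:C, 2:B, 3:D} E=3-q->1 3-p->2 3-q->2
branch R2-first: apply at {0↦6, 1↦0} → |E|=8, then 5 more step(s) → NF |V|=4 |E|=3 V={0:A, 1:C, 2:B, 3:D} E=3-q->1 3-p->2 3-q->2
graphs isomorphic (equal up to label-preserving node renaming)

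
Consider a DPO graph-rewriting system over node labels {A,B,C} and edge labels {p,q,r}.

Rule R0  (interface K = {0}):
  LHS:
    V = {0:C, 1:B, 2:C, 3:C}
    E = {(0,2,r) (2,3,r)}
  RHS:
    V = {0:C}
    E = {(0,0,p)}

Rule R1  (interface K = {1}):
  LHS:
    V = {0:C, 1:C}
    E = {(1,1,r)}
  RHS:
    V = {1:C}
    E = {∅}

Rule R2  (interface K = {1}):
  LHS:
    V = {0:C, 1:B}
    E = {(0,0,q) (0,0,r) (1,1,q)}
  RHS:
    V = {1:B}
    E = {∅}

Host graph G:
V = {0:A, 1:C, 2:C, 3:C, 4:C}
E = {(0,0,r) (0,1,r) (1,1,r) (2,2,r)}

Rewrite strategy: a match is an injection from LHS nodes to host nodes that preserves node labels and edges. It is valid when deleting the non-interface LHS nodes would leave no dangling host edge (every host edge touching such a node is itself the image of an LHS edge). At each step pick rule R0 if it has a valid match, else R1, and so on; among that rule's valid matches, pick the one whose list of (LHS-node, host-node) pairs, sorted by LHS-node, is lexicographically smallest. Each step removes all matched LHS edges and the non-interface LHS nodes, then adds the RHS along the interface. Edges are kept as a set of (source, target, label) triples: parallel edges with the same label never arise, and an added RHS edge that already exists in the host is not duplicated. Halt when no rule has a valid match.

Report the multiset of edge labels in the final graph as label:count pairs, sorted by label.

initial: |V|=5 |E|=4  E = 0-r->0 0-r->1 1-r->1 2-r->2
step 1: apply R1 at {0↦3, 1↦1}  → |V|=4 |E|=3  E = 0-r->0 0-r->1 2-r->2
step 2: apply R1 at {0↦4, 1↦2}  → |V|=3 |E|=2  E = 0-r->0 0-r->1
halt: no rule applies after step 2
NF edges: [(0, 0, 'r'), (0, 1, 'r')]

Answer: r:2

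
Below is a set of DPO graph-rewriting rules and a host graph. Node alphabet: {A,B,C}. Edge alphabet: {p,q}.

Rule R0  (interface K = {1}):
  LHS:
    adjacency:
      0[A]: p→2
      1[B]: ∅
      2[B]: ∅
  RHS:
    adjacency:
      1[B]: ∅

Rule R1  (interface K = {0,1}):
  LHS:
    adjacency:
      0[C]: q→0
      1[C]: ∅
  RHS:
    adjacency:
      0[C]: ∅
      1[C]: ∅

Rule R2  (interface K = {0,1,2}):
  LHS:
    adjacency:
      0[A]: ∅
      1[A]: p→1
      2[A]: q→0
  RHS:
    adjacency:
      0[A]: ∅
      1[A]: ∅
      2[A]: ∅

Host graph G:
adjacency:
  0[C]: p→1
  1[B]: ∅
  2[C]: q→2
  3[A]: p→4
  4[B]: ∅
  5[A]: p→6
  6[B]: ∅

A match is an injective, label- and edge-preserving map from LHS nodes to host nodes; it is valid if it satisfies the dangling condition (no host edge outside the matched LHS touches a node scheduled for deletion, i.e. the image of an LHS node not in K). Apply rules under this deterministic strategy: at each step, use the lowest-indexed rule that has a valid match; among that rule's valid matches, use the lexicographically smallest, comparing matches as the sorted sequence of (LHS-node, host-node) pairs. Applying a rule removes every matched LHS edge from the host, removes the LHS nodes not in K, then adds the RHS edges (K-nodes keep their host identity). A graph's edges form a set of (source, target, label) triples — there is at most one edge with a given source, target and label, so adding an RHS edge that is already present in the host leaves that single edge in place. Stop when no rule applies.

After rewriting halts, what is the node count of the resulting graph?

Answer: 3

Derivation:
initial: |V|=7 |E|=4  E = 0-p->1 2-q->2 3-p->4 5-p->6
step 1: apply R0 at {0↦3, 1↦1, 2↦4}  → |V|=5 |E|=3  E = 0-p->1 2-q->2 5-p->6
step 2: apply R0 at {0↦5, 1↦1, 2↦6}  → |V|=3 |E|=2  E = 0-p->1 2-q->2
step 3: apply R1 at {0↦2, 1↦0}  → |V|=3 |E|=1  E = 0-p->1
halt: no rule applies after step 3
NF nodes: {0:C, 1:B, 2:C}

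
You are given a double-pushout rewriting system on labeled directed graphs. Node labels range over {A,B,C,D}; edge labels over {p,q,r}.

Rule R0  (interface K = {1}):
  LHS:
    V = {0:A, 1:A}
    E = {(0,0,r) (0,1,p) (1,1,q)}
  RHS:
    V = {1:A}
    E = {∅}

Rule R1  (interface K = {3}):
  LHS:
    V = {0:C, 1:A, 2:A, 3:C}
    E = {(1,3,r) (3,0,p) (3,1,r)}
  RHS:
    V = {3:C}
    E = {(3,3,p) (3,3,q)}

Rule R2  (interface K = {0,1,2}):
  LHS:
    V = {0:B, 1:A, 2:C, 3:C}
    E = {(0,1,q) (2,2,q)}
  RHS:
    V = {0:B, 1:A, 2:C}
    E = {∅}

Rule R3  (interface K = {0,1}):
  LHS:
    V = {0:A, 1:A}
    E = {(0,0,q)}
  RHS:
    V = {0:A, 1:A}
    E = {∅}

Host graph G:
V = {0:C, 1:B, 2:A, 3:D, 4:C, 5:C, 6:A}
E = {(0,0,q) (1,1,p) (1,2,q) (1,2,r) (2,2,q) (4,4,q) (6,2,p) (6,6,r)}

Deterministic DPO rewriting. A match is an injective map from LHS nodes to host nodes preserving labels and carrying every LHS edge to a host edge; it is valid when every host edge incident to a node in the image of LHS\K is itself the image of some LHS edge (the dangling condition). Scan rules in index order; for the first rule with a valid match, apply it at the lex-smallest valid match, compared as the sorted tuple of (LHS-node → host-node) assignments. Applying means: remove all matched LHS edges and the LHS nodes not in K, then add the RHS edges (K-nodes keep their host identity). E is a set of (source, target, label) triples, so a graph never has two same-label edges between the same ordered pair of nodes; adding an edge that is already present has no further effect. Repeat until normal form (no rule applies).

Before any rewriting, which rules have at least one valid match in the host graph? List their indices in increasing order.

R0: 1 valid match — {0↦6, 1↦2}
R1: no valid match — LHS pattern not found
R2: 2 valid matches — {0↦1, 1↦2, 2↦0, 3↦5}, {0↦1, 1↦2, 2↦4, 3↦5}
R3: 1 valid match — {0↦2, 1↦6}

Answer: [R0,R2,R3]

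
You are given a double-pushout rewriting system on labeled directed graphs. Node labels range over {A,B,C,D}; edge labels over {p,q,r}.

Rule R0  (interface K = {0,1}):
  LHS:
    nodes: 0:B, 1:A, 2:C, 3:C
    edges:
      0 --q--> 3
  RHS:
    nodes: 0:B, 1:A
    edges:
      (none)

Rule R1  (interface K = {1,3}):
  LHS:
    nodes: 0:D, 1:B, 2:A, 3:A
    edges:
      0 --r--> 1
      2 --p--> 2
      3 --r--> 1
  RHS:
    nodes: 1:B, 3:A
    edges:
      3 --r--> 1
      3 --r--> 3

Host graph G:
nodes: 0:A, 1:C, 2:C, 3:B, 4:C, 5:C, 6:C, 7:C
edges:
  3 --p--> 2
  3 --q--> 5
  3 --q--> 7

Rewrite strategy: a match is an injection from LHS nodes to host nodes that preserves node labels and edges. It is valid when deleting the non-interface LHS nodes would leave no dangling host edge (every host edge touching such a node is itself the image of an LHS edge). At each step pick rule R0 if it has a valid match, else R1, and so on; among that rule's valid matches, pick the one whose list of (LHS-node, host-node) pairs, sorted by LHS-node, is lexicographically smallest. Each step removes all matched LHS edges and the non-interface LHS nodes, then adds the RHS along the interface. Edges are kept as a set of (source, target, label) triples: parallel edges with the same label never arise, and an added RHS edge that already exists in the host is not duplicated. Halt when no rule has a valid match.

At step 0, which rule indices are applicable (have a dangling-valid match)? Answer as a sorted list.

Answer: [R0]

Steps:
R0: 6 valid matches — {0↦3, 1↦0, 2↦1, 3↦5}, {0↦3, 1↦0, 2↦1, 3↦7}, {0↦3, 1↦0, 2↦4, 3↦5} (+3 more)
R1: no valid match — LHS pattern not found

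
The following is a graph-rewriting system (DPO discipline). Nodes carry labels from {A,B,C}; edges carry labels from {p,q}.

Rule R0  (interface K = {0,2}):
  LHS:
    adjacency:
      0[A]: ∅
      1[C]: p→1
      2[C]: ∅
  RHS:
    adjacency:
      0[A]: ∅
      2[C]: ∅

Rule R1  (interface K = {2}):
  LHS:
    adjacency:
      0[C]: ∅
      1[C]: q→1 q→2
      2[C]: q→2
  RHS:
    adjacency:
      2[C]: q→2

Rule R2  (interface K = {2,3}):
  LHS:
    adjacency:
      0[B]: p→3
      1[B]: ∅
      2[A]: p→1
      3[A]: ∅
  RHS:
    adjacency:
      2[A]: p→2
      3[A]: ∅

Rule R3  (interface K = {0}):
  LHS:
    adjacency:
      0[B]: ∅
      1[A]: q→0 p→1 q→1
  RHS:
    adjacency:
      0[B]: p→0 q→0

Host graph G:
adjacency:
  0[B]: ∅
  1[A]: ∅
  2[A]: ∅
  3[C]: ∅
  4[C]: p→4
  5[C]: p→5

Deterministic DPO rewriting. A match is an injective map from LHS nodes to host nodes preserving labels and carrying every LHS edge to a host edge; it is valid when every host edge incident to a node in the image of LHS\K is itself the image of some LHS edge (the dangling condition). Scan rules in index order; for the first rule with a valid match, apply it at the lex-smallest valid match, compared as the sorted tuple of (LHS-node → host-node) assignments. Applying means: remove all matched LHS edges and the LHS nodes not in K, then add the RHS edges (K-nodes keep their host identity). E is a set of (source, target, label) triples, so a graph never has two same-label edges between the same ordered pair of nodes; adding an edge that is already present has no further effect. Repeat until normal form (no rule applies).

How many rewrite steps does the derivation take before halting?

start.  V:6 E:2  edges: 4-p->4 5-p->5
1. fire R0 via {0↦1, 1↦4, 2↦3}  →  V:5 E:1  edges: 5-p->5
2. fire R0 via {0↦1, 1↦5, 2↦3}  →  V:4 E:0  edges: ∅
normal form: no rule applies after step 2

Answer: 2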